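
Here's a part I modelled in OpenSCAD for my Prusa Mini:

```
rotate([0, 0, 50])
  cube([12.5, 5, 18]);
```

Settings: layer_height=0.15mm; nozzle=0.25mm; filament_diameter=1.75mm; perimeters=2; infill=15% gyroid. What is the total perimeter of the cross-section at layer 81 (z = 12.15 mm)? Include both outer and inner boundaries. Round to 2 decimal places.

35.00 mm

At z = 12.15 mm: the cube is present — its section is the full 12.5×5 rectangle (perimeter 35.00 mm); (whole slice rotated 50° about Z — lengths, areas and connectivity unchanged). Overall, the cross-section is a single solid region. Total boundary length (outer) = 35.00 mm.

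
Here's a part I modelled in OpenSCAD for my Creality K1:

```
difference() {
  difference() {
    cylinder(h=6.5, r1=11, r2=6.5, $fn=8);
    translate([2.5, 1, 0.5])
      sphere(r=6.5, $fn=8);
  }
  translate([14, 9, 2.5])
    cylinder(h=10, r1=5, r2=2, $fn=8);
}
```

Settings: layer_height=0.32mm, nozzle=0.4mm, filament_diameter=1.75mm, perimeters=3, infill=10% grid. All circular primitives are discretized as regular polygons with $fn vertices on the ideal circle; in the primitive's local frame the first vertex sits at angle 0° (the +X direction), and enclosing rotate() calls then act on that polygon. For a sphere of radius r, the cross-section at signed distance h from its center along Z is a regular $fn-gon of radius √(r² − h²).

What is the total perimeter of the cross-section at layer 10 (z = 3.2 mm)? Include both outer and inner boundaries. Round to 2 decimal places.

At z = 3.2 mm: the cone: at t=0.492 of its height the radius interpolates to r₁+(r₂−r₁)t = 8.785, giving a regular 8-gon of that circumradius (perimeter = 2·8·8.785·sin(180°/8) = 53.79 mm); the sphere at (2.5, 1): section is a regular 8-gon, circumradius = √(r²−h²) = √(6.5²−2.7²) = 5.913 (perimeter = 2·8·5.913·sin(180°/8) = 36.20 mm); After the difference (first − rest): starting from the cone, the r=6.5 sphere at (2.5, 1) partially overlaps it — only the 98.70 mm² overlap (of its 98.88 mm²) is removed, clipping the outline — boundary = 80.75 mm; the cone at (14, 9) (r1=5→r2=2) has section circumradius 4.790 here — a regular 8-gon (perimeter = 2·8·4.790·sin(180°/8) = 29.33 mm); Taking the first minus the rest: starting from the result so far, the cone at (14, 9) misses the remaining region (no effect) — boundary = 80.75 mm. Overall, the cross-section is a single solid region. Total boundary length (outer) = 80.75 mm.

80.75 mm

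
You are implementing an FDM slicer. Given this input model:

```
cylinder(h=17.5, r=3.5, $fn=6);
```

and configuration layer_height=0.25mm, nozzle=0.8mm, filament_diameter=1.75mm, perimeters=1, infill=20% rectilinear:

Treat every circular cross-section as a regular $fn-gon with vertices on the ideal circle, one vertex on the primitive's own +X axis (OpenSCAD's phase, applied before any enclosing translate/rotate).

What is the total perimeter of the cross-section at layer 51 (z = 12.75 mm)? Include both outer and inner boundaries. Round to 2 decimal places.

At z = 12.75 mm: the r=3.5 cylinder gives a regular 6-gon of circumradius 3.5 (constant along its height) (perimeter = 2·6·3.500·sin(180°/6) = 21.00 mm). Overall, the cross-section is a single solid region. Total boundary length (outer) = 21.00 mm.

21.00 mm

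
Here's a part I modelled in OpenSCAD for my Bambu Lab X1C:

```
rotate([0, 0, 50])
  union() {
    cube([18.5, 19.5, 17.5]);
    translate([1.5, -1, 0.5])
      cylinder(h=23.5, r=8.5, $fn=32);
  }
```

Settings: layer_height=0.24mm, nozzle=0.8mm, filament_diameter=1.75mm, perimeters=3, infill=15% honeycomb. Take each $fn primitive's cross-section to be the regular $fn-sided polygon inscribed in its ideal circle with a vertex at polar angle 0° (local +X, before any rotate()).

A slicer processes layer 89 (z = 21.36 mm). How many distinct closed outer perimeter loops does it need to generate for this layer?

At z = 21.36 mm: the cube is absent (z outside [0, 17.5]); the r=8.5 cylinder at (1.5, -1) gives a regular 32-gon of circumradius 8.5 (constant along its height); Taking the union: only the r=8.5 cylinder at (1.5, -1) is present, so the union is just that shape — 1 connected region; (rotated 50° about Z; rotation is an isometry so areas/perimeters/island counts are preserved). The result has 1 disconnected region.

1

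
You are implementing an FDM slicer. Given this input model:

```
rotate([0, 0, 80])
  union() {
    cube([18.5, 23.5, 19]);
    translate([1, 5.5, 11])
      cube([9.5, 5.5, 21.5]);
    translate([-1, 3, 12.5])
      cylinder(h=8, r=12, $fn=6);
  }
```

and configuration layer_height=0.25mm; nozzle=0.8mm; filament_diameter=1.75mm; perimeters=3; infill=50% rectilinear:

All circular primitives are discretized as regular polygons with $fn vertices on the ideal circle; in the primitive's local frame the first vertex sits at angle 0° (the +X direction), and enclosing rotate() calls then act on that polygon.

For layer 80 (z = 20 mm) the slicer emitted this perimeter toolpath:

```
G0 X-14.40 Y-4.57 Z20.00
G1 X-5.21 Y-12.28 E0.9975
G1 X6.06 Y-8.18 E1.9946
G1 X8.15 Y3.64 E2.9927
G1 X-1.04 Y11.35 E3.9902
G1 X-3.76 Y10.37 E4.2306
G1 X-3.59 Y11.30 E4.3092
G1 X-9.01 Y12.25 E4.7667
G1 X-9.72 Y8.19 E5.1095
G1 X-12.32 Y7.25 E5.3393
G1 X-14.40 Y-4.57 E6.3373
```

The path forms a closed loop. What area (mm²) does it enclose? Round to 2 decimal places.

Apply the shoelace formula to the sequence of (X, Y) vertices; enclosed area = 387.97 mm².

387.97 mm²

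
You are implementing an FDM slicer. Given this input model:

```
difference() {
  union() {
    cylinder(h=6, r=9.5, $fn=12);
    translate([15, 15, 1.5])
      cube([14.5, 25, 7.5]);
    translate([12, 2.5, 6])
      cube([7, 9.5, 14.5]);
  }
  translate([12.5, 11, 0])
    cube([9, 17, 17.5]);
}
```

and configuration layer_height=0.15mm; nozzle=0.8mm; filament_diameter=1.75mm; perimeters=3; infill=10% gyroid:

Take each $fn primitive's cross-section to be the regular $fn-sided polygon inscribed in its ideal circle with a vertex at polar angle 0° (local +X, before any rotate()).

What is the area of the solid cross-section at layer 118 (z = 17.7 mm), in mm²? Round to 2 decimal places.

At z = 17.7 mm: the cylinder is not intersected at this z (z outside [0, 6]); the cube at (15, 15) is absent (z outside [1.5, 9]); the 7×9.5 cube at (12, 2.5) contributes its full rectangle (area 66.50 mm²); Merging all regions: only the 7×9.5 cube at (12, 2.5) is present, so the union is just that shape — area = 66.50 mm²; the cube at (12.5, 11) is not intersected at this z (z outside [0, 17.5]); Subtracting the remaining from the first: none of the subtracted shapes is present at this height, so the result so far is unchanged — area = 66.50 mm². Overall, the cross-section is a single solid region. Net area = 66.50 mm².

66.50 mm²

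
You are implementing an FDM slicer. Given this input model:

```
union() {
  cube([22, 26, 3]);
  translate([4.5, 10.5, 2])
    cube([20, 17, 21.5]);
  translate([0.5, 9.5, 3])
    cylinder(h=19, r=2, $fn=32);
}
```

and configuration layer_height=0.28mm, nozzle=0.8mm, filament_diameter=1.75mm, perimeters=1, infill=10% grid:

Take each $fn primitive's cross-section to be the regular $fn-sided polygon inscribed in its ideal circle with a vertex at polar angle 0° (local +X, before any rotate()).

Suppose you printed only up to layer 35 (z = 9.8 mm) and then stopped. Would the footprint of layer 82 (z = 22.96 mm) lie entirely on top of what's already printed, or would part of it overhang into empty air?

Compare the two slices. At z = 9.8: the cube is not intersected at this z (z outside [0, 3]); the cube at (4.5, 10.5) is present — its section is the full 20×17 rectangle (area 340.00 mm²); the r=2 cylinder at (0.5, 9.5) gives a regular 32-gon of circumradius 2 (constant along its height) (area = (32/2)·2.000²·sin(360°/32) = 12.49 mm²); Merging all regions: the 2 present regions are separate (no shared area or edge), so areas and boundary lengths simply add and each stays a separate island — area = 352.49 mm². At z = 22.96: the cube is not intersected at this z (z outside [0, 3]); the cube at (4.5, 10.5) (footprint 20×17) is included at this height (area 340.00 mm²); the cylinder at (0.5, 9.5) does not reach this height (z outside [3, 22]); Combining (union): only the 20×17 cube at (4.5, 10.5) is present, so the union is just that shape — area = 340.00 mm². Checking containment: the cross-section at z = 22.96 is a subset of the cross-section at z = 9.8.

entirely on top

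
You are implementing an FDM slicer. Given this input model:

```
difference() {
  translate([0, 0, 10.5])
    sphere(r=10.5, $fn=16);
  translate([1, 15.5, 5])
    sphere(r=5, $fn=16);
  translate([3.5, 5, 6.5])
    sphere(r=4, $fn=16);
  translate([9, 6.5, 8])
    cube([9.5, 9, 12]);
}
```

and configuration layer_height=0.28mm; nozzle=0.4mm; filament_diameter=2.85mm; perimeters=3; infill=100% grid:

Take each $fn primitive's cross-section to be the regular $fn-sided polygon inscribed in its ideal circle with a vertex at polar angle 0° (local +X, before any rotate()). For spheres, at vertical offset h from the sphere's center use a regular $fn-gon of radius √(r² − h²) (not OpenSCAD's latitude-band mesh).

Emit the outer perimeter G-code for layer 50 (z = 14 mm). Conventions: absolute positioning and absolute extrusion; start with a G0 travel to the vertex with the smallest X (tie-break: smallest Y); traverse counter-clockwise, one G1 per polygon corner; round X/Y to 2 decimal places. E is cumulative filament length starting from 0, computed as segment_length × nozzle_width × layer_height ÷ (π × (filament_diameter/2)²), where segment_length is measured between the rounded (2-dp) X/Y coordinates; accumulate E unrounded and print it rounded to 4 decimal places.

At z = 14 mm: the sphere: section is a regular 16-gon, circumradius = √(r²−h²) = √(10.5²−3.5²) = 9.899; the sphere at (1, 15.5) is not intersected at this z (|z−center|=9.000 > r=5); the sphere at (3.5, 5) is absent (|z−center|=7.500 > r=4); the cube at (9, 6.5) (footprint 9.5×9) is included at this height; After the difference (first − rest): starting from the r=10.5 sphere, the 9.5×9 cube at (9, 6.5) misses the remaining region (no effect) — 1 connected region. The outline is a single polygon with 16 vertices. Extrusion per mm of travel: 0.4 × 0.28 / (π × 1.425²) = 0.017557. Accumulating E over each segment gives final E = 1.0853.

G0 X-9.90 Y0.00 Z14.00
G1 X-9.15 Y-3.79 E0.0678
G1 X-7.00 Y-7.00 E0.1357
G1 X-3.79 Y-9.15 E0.2035
G1 X0.00 Y-9.90 E0.2713
G1 X3.79 Y-9.15 E0.3391
G1 X7.00 Y-7.00 E0.4070
G1 X9.15 Y-3.79 E0.4748
G1 X9.90 Y0.00 E0.5426
G1 X9.15 Y3.79 E0.6105
G1 X7.00 Y7.00 E0.6783
G1 X3.79 Y9.15 E0.7461
G1 X0.00 Y9.90 E0.8140
G1 X-3.79 Y9.15 E0.8818
G1 X-7.00 Y7.00 E0.9496
G1 X-9.15 Y3.79 E1.0174
G1 X-9.90 Y0.00 E1.0853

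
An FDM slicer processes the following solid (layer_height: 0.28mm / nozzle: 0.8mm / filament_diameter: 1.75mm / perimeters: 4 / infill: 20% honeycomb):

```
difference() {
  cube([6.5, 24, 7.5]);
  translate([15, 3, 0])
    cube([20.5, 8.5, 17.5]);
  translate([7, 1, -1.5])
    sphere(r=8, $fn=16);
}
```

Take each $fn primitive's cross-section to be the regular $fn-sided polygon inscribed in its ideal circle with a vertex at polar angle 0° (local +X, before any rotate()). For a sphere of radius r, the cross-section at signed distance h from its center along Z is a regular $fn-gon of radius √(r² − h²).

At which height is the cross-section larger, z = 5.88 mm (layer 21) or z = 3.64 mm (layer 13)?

layer 21 (z = 5.88 mm)

Layer 21 (z = 5.88): the cube is present — its section is the full 6.5×24 rectangle (area 156.00 mm²); the cube at (15, 3) is present — its section is the full 20.5×8.5 rectangle (area 174.25 mm²); the r=8 sphere at (7, 1) contributes a regular 16-gon of circumradius √(8²−7.38²) = 3.088 (area = (16/2)·3.088²·sin(360°/16) = 29.19 mm²); After the difference (first − rest): starting from the 6.5×24 cube (156.00 mm²), the 20.5×8.5 cube at (15, 3) misses the remaining region (no effect); the r=8 sphere at (7, 1) partially overlaps it — only the 8.27 mm² overlap (of its 29.19 mm²) is removed, clipping the outline — area = 147.73 mm². So its area = 147.73 mm². Layer 13 (z = 3.64): the cube (footprint 6.5×24) is included at this height (area 156.00 mm²); the cube at (15, 3) is present — its section is the full 20.5×8.5 rectangle (area 174.25 mm²); the r=8 sphere at (7, 1) contributes a regular 16-gon of circumradius √(8²−5.14²) = 6.130 (area = (16/2)·6.130²·sin(360°/16) = 115.05 mm²); Taking the first minus the rest: starting from the 6.5×24 cube (156.00 mm²), the 20.5×8.5 cube at (15, 3) misses the remaining region (no effect); the r=8 sphere at (7, 1) partially overlaps it — only the 31.25 mm² overlap (of its 115.05 mm²) is removed, clipping the outline — area = 124.75 mm². So its area = 124.75 mm². Layer 21 is larger (147.73 vs 124.75 mm²).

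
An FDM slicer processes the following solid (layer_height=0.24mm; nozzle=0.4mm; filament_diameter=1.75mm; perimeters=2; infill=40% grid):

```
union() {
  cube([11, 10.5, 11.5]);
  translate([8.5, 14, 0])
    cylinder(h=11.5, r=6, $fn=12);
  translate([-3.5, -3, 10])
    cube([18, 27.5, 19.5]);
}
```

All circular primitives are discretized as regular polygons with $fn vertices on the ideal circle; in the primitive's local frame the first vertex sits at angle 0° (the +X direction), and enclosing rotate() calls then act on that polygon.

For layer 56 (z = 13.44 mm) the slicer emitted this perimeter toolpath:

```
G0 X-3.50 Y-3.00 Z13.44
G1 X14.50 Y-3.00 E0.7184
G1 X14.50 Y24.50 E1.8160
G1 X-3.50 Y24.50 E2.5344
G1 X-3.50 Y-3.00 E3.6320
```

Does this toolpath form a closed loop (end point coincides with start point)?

yes

Start point (G0): (-3.50, -3.00). End point (last G1): the path returns to the start — closed.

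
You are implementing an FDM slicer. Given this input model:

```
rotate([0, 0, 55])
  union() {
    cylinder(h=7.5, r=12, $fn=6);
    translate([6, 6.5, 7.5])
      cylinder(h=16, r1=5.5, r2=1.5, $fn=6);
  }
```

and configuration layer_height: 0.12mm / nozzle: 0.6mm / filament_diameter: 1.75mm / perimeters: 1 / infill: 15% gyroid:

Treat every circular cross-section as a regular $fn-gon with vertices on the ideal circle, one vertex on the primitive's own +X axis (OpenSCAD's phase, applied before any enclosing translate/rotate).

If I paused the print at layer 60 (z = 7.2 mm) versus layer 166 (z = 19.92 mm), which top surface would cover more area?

layer 60 (z = 7.2 mm)

Layer 60 (z = 7.2): the r=12 cylinder contributes a regular 6-gon of circumradius 12 (area = (6/2)·12.000²·sin(360°/6) = 374.12 mm²); the cone at (6, 6.5) is not intersected at this z (z outside [7.5, 23.5]); Merging all regions: only the r=12 cylinder is present, so the union is just that shape — area = 374.12 mm²; (rotated 55° about Z; rotation is an isometry so areas/perimeters/island counts are preserved). So its area = 374.12 mm². Layer 166 (z = 19.92): the cylinder does not reach this height (z outside [0, 7.5]); the cone at (6, 6.5) contributes a regular 6-gon of circumradius 2.395 (interpolated between r1=5.5 and r2=1.5 at t=0.776) (area = (6/2)·2.395²·sin(360°/6) = 14.90 mm²); Merging all regions: only the cone at (6, 6.5) is present, so the union is just that shape — area = 14.90 mm²; (whole slice rotated 55° about Z — lengths, areas and connectivity unchanged). So its area = 14.90 mm². Layer 60 is larger (374.12 vs 14.90 mm²).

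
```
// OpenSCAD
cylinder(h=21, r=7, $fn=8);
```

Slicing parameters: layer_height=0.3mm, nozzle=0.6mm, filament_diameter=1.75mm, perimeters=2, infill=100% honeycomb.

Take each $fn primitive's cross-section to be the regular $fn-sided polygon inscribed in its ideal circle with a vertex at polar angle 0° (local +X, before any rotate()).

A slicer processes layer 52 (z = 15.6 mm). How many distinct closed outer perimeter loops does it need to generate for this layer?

1

At z = 15.6 mm: the r=7 cylinder contributes a regular 8-gon of circumradius 7. The result has 1 disconnected region.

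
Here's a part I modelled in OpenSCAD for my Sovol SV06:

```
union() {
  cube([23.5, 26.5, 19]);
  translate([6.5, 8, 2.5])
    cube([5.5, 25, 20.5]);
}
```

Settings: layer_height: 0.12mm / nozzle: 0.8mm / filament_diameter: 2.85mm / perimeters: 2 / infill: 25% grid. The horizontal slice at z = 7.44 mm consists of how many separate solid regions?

1

At z = 7.44 mm: the cube is present — its section is the full 23.5×26.5 rectangle; the cube at (6.5, 8) is present — its section is the full 5.5×25 rectangle; Combining (union): the regions partially overlap (shared area 101.75 mm²), so overlapping operands fuse into one piece — 1 connected region. The result has 1 disconnected region.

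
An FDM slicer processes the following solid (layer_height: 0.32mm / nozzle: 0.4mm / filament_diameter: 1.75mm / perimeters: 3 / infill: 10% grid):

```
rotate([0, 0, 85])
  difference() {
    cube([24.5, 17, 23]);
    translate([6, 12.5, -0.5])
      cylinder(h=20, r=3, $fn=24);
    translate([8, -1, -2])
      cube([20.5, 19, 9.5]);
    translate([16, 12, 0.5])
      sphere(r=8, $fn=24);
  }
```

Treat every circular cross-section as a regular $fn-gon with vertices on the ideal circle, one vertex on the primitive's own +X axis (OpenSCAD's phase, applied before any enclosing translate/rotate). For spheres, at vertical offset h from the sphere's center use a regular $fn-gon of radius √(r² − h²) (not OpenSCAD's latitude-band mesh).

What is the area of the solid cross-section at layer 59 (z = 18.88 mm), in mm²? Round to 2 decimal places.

At z = 18.88 mm: the 24.5×17 cube contributes its full rectangle (area 416.50 mm²); the cylinder at (6, 12.5): section is a regular 24-gon, circumradius r=3 (area = (24/2)·3.000²·sin(360°/24) = 27.95 mm²); the cube at (8, -1) does not reach this height (z outside [-2, 7.5]); the sphere at (16, 12) does not reach this height (|z−center|=18.380 > r=8); Subtracting the remaining from the first: starting from the 24.5×17 cube (416.50 mm²), the r=3 cylinder at (6, 12.5) lies wholly inside it (removes its full 27.95 mm² and its 18.80 mm outline becomes a hole wall) — area = 388.55 mm²; (rotated 85° about Z; rotation is an isometry so areas/perimeters/island counts are preserved). Overall, the cross-section is one region with 1 hole. Net area = 388.55 mm².

388.55 mm²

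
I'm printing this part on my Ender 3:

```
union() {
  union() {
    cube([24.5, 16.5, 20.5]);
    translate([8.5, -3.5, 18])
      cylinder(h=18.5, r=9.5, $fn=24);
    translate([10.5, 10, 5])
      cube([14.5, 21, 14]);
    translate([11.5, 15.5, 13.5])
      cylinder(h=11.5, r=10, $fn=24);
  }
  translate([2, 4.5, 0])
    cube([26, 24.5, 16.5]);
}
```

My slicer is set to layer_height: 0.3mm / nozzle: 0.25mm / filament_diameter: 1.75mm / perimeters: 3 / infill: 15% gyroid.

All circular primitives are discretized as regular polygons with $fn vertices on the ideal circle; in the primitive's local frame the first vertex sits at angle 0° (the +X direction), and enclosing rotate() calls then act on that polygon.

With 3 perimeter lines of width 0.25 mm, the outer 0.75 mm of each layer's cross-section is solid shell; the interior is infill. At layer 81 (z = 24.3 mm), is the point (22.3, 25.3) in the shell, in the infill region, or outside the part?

At z = 24.3 mm: the cube is not intersected at this z (z outside [0, 20.5]); the r=9.5 cylinder at (8.5, -3.5) contributes a regular 24-gon of circumradius 9.5; the cube at (10.5, 10) does not reach this height (z outside [5, 19]); the r=10 cylinder at (11.5, 15.5) contributes a regular 24-gon of circumradius 10; Taking the union: the regions partially overlap (shared area 0.25 mm²), so overlapping operands fuse into one piece — 1 connected region; the cube at (2, 4.5) is absent (z outside [0, 16.5]); Combining (union): only the result so far is present, so the union is just that shape — 1 connected region. Overall, the cross-section is a single solid region. The nearest boundary edge runs (18.57, 22.57)→(20.16, 20.50); distance from the point to it = 4.62 mm. The point is not inside any of the regions above, so it lies outside the cross-section (4.62 mm from the nearest boundary).

outside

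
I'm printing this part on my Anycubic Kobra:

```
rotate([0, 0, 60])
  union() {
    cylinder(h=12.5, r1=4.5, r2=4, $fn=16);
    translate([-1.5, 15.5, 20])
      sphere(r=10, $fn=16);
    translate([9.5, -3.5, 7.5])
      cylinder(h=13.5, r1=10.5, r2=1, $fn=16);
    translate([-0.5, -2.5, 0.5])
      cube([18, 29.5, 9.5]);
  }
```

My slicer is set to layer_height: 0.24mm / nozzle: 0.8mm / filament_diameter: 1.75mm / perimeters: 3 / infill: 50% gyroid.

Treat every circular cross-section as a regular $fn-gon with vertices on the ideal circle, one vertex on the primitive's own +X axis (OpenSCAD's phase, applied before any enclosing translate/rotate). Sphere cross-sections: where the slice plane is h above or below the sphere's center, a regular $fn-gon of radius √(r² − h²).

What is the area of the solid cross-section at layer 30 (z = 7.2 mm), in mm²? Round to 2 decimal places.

558.68 mm²

At z = 7.2 mm: the cone: at t=0.576 of its height the radius interpolates to r₁+(r₂−r₁)t = 4.212, giving a regular 16-gon of that circumradius (area = (16/2)·4.212²·sin(360°/16) = 54.31 mm²); the sphere at (-1.5, 15.5) is absent (|z−center|=12.800 > r=10); the cone at (9.5, -3.5) is not intersected at this z (z outside [7.5, 21]); the 18×29.5 cube at (-0.5, -2.5) contributes its full rectangle (area 531.00 mm²); Combining (union): the regions partially overlap — summed areas 585.31 mm² minus the doubly-counted overlap 26.63 mm² gives 558.68 mm² — area = 558.68 mm²; (whole slice rotated 60° about Z — lengths, areas and connectivity unchanged). Overall, the cross-section is a single solid region. Net area = 558.68 mm².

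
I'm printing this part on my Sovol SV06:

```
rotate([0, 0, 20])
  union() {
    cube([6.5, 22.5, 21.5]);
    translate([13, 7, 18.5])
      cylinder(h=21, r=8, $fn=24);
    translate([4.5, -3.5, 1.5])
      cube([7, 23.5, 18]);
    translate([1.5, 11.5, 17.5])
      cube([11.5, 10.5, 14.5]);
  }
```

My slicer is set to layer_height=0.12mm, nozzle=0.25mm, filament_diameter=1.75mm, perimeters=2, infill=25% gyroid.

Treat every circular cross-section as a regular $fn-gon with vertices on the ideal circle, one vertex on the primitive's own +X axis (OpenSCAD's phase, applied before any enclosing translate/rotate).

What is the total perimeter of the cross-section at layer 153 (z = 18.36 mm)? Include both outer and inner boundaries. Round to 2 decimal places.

78.00 mm

At z = 18.36 mm: the 6.5×22.5 cube contributes its full rectangle (perimeter 58.00 mm); the cylinder at (13, 7) does not reach this height (z outside [18.5, 39.5]); the 7×23.5 cube at (4.5, -3.5) contributes its full rectangle (perimeter 61.00 mm); the 11.5×10.5 cube at (1.5, 11.5) contributes its full rectangle (perimeter 44.00 mm); Combining (union): the regions partially overlap (shared area 135.00 mm²), so the edge portions inside another operand are dropped and the merged outline is re-measured after clipping — boundary = 78.00 mm; (whole slice rotated 20° about Z — lengths, areas and connectivity unchanged). Overall, the cross-section is a single solid region. Total boundary length (outer) = 78.00 mm.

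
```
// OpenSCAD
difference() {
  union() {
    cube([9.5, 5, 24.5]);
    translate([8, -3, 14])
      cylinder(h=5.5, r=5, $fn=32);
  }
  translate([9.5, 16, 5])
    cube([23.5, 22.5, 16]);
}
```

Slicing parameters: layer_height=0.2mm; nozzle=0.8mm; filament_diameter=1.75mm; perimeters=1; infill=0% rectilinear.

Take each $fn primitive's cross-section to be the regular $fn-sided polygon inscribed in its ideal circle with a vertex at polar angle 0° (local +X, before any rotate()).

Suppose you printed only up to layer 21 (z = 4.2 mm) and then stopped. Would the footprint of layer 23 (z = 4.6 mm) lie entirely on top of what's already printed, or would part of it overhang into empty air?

Compare the two slices. At z = 4.2: the cube (footprint 9.5×5) is included at this height (area 47.50 mm²); the cylinder at (8, -3) does not reach this height (z outside [14, 19.5]); Taking the union: only the 9.5×5 cube is present, so the union is just that shape — area = 47.50 mm²; the cube at (9.5, 16) is not intersected at this z (z outside [5, 21]); Taking the first minus the rest: none of the subtracted shapes is present at this height, so the result so far is unchanged — area = 47.50 mm². At z = 4.6: the cube is present — its section is the full 9.5×5 rectangle (area 47.50 mm²); the cylinder at (8, -3) is not intersected at this z (z outside [14, 19.5]); Merging all regions: only the 9.5×5 cube is present, so the union is just that shape — area = 47.50 mm²; the cube at (9.5, 16) is absent (z outside [5, 21]); Taking the first minus the rest: none of the subtracted shapes is present at this height, so that combined region is unchanged — area = 47.50 mm². Checking containment: the cross-section at z = 4.6 is a subset of the cross-section at z = 4.2.

entirely on top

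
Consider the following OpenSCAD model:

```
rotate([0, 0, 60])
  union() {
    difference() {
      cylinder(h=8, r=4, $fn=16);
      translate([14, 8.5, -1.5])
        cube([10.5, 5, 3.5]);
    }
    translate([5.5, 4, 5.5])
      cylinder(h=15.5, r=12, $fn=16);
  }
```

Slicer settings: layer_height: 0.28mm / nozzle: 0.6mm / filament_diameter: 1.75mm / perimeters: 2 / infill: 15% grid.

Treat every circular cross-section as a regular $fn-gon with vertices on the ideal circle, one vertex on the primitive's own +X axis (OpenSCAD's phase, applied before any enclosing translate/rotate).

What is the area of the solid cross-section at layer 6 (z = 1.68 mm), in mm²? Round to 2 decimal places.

At z = 1.68 mm: the r=4 cylinder gives a regular 16-gon of circumradius 4 (constant along its height) (area = (16/2)·4.000²·sin(360°/16) = 48.98 mm²); the cube at (14, 8.5) (footprint 10.5×5) is included at this height (area 52.50 mm²); After the difference (first − rest): starting from the r=4 cylinder (48.98 mm²), the 10.5×5 cube at (14, 8.5) misses the remaining region (no effect) — area = 48.98 mm²; the cylinder at (5.5, 4) is absent (z outside [5.5, 21]); Merging all regions: only the result so far is present, so the union is just that shape — area = 48.98 mm²; (rotated 60° about Z; rotation is an isometry so areas/perimeters/island counts are preserved). Overall, the cross-section is a single solid region. Net area = 48.98 mm².

48.98 mm²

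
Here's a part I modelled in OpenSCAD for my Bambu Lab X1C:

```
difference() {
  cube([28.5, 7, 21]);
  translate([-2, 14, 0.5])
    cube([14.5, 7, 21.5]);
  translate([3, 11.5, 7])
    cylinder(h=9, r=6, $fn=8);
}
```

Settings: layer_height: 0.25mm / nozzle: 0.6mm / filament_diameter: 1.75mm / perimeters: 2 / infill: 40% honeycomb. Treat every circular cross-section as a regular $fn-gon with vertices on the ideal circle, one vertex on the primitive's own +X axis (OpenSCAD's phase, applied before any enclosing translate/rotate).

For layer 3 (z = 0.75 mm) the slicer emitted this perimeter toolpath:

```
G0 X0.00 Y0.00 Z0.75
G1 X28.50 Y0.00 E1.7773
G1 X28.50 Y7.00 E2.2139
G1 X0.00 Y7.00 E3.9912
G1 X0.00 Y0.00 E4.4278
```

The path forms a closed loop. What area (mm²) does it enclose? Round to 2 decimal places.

Apply the shoelace formula to the sequence of (X, Y) vertices; enclosed area = 199.50 mm².

199.50 mm²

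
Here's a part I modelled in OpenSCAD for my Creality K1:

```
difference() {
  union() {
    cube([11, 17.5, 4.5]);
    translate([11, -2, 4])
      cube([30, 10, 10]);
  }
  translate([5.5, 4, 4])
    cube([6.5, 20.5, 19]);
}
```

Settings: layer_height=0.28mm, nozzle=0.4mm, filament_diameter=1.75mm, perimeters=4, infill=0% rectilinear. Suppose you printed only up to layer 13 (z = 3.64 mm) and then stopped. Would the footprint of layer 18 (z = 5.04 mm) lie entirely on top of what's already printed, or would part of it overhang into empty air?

Compare the two slices. At z = 3.64: the 11×17.5 cube contributes its full rectangle (area 192.50 mm²); the cube at (11, -2) is not intersected at this z (z outside [4, 14]); Taking the union: only the 11×17.5 cube is present, so the union is just that shape — area = 192.50 mm²; the cube at (5.5, 4) is absent (z outside [4, 23]); Taking the first minus the rest: none of the subtracted shapes is present at this height, so the result so far is unchanged — area = 192.50 mm². At z = 5.04: the cube does not reach this height (z outside [0, 4.5]); the 30×10 cube at (11, -2) contributes its full rectangle (area 300.00 mm²); Combining (union): only the 30×10 cube at (11, -2) is present, so the union is just that shape — area = 300.00 mm²; the cube at (5.5, 4) (footprint 6.5×20.5) is included at this height (area 133.25 mm²); Taking the first minus the rest: starting from the result so far (300.00 mm²), the 6.5×20.5 cube at (5.5, 4) partially overlaps it — only the 4.00 mm² overlap (of its 133.25 mm²) is removed, clipping the outline — area = 296.00 mm². Checking containment: at z = 5.04 the cross-section extends beyond the z = 3.64 cross-section by about 296.00 mm².

part overhangs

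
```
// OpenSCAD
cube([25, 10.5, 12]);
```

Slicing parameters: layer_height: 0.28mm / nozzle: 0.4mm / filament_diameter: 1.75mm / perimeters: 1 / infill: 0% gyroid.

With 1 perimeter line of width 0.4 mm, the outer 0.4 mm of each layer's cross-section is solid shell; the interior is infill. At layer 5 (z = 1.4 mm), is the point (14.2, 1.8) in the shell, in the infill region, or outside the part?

At z = 1.4 mm: the cube is present — its section is the full 25×10.5 rectangle. Overall, the cross-section is a single solid region. The nearest boundary edge runs (0.00, 0.00)→(25.00, 0.00); distance from the point to it = 1.80 mm. The point is inside the cross-section and 1.80 mm from the nearest boundary — more than the 0.4 mm shell width (1 × 0.4), so it's in the infill interior.

infill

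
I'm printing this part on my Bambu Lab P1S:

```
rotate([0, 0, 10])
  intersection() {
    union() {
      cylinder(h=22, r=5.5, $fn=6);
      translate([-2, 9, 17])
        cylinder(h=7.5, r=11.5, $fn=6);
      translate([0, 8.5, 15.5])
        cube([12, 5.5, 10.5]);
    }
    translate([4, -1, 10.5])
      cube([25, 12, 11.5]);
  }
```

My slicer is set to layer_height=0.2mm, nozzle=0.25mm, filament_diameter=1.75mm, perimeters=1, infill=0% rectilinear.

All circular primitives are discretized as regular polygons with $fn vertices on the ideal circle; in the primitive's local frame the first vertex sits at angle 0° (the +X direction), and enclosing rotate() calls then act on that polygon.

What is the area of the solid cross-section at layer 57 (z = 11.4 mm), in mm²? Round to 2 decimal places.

At z = 11.4 mm: the cylinder: section is a regular 6-gon, circumradius r=5.5 (area = (6/2)·5.500²·sin(360°/6) = 78.59 mm²); the cylinder at (-2, 9) is absent (z outside [17, 24.5]); the cube at (0, 8.5) is not intersected at this z (z outside [15.5, 26]); Combining (union): only the r=5.5 cylinder is present, so the union is just that shape — area = 78.59 mm²; the cube at (4, -1) is present — its section is the full 25×12 rectangle (area 300.00 mm²); After intersecting: the 25×12 cube at (4, -1) partially overlaps that combined region; clipping to the common part keeps 3.16 mm² — area = 3.16 mm²; (rotated 10° about Z; rotation is an isometry so areas/perimeters/island counts are preserved). Overall, the cross-section is a single solid region. Net area = 3.16 mm².

3.16 mm²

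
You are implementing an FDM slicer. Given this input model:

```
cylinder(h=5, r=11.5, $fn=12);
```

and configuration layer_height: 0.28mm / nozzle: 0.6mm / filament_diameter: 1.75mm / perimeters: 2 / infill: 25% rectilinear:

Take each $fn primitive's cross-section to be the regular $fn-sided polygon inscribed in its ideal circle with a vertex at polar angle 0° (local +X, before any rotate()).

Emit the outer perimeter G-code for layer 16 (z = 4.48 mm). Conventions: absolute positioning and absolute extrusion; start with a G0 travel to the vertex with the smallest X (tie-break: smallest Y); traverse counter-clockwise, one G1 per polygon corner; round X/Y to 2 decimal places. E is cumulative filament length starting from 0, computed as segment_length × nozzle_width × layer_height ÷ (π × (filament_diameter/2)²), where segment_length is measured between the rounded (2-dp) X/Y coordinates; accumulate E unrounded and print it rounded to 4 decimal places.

G0 X-11.50 Y0.00 Z4.48
G1 X-9.96 Y-5.75 E0.4158
G1 X-5.75 Y-9.96 E0.8316
G1 X0.00 Y-11.50 E1.2474
G1 X5.75 Y-9.96 E1.6632
G1 X9.96 Y-5.75 E2.0790
G1 X11.50 Y0.00 E2.4948
G1 X9.96 Y5.75 E2.9106
G1 X5.75 Y9.96 E3.3264
G1 X0.00 Y11.50 E3.7422
G1 X-5.75 Y9.96 E4.1580
G1 X-9.96 Y5.75 E4.5738
G1 X-11.50 Y0.00 E4.9896

At z = 4.48 mm: the r=11.5 cylinder gives a regular 12-gon of circumradius 11.5 (constant along its height). The outline is a single polygon with 12 vertices. Extrusion per mm of travel: 0.6 × 0.28 / (π × 0.875²) = 0.069846. Accumulating E over each segment gives final E = 4.9896.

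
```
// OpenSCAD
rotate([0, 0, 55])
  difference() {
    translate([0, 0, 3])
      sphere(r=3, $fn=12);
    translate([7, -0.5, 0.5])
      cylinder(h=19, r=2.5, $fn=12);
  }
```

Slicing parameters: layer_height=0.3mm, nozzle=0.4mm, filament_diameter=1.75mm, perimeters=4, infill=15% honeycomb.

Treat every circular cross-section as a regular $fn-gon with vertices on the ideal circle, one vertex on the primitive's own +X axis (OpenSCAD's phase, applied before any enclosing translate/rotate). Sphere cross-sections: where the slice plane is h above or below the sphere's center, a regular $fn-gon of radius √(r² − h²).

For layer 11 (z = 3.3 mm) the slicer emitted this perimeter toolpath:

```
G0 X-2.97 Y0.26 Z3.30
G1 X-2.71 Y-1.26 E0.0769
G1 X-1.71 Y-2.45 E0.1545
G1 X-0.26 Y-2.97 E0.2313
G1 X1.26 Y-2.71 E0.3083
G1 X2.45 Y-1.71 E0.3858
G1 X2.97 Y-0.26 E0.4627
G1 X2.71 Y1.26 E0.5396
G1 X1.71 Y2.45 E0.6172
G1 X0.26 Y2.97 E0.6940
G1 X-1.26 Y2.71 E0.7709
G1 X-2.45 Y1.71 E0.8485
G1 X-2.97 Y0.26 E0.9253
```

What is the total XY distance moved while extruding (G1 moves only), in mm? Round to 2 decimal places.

Sum the Euclidean lengths of each G1 segment: total = 18.55 mm.

18.55 mm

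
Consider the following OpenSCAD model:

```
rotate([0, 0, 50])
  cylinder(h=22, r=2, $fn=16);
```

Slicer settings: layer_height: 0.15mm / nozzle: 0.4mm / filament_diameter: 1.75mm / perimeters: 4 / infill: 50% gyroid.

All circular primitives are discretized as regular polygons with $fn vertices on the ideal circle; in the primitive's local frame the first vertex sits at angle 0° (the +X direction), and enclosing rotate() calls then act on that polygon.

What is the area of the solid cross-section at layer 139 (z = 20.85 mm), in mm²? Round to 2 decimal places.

12.25 mm²

At z = 20.85 mm: the cylinder: section is a regular 16-gon, circumradius r=2 (area = (16/2)·2.000²·sin(360°/16) = 12.25 mm²); (whole slice rotated 50° about Z — lengths, areas and connectivity unchanged). Overall, the cross-section is a single solid region. Net area = 12.25 mm².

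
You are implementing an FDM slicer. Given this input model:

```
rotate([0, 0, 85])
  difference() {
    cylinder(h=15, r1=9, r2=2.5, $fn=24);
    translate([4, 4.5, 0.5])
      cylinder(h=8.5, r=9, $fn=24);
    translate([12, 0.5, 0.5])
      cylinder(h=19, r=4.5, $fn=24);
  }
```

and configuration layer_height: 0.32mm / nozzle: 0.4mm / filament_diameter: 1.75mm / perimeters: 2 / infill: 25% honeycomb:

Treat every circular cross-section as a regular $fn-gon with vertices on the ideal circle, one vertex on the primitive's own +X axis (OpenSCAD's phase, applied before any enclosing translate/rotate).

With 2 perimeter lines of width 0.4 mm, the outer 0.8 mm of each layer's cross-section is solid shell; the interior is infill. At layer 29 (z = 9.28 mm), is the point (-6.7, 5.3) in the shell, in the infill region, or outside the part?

outside

At z = 9.28 mm: the cone (r1=9→r2=2.5) has section circumradius 4.979 here — a regular 24-gon; the cylinder at (4, 4.5) does not reach this height (z outside [0.5, 9]); the r=4.5 cylinder at (12, 0.5) gives a regular 24-gon of circumradius 4.5 (constant along its height); Subtracting the remaining from the first: starting from the cone, the r=4.5 cylinder at (12, 0.5) misses the remaining region (no effect) — 1 connected region; (rotated 85° about Z; rotation is an isometry so areas/perimeters/island counts are preserved). Overall, the cross-section is a single solid region. Undo the 85° rotation: the query point maps to (4.696, 7.136) in the un-rotated model frame. The nearest boundary edge runs (2.49, 4.31)→(3.52, 3.52); distance from the point to it = 3.58 mm. The point is not inside any of the regions above, so it lies outside the cross-section (3.58 mm from the nearest boundary).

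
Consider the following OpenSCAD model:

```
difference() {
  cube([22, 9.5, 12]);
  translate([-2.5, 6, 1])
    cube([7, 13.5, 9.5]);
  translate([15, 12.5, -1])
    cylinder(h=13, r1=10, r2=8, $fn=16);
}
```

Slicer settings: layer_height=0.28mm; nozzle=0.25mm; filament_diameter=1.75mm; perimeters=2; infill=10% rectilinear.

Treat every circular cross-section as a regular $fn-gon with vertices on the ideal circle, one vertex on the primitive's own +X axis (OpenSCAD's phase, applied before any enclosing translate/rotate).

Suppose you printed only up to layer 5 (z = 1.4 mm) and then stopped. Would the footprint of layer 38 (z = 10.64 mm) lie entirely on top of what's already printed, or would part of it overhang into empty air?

part overhangs

Compare the two slices. At z = 1.4: the cube is present — its section is the full 22×9.5 rectangle (area 209.00 mm²); the cube at (-2.5, 6) (footprint 7×13.5) is included at this height (area 94.50 mm²); the cone at (15, 12.5) contributes a regular 16-gon of circumradius 9.631 (interpolated between r1=10 and r2=8 at t=0.185) (area = (16/2)·9.631²·sin(360°/16) = 283.96 mm²); Taking the first minus the rest: starting from the 22×9.5 cube (209.00 mm²), the 7×13.5 cube at (-2.5, 6) partially overlaps it — only the 15.75 mm² overlap (of its 94.50 mm²) is removed, clipping the outline; the cone at (15, 12.5) partially overlaps it — only the 81.94 mm² overlap (of its 283.96 mm²) is removed, clipping the outline — area = 111.31 mm². At z = 10.64: the 22×9.5 cube contributes its full rectangle (area 209.00 mm²); the cube at (-2.5, 6) does not reach this height (z outside [1, 10.5]); the cone at (15, 12.5): at t=0.895 of its height the radius interpolates to r₁+(r₂−r₁)t = 8.209, giving a regular 16-gon of that circumradius (area = (16/2)·8.209²·sin(360°/16) = 206.32 mm²); Subtracting the remaining from the first: starting from the 22×9.5 cube (209.00 mm²), the cone at (15, 12.5) partially overlaps it — only the 55.35 mm² overlap (of its 206.32 mm²) is removed, clipping the outline — area = 153.65 mm². Checking containment: at z = 10.64 the cross-section extends beyond the z = 1.4 cross-section by about 42.34 mm².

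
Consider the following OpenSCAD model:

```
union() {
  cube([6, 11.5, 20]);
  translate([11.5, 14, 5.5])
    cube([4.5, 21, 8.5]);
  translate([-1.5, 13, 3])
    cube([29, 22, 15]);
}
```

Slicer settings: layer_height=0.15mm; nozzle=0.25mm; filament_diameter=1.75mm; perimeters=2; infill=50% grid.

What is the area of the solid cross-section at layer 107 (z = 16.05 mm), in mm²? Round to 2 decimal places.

At z = 16.05 mm: the cube is present — its section is the full 6×11.5 rectangle (area 69.00 mm²); the cube at (11.5, 14) does not reach this height (z outside [5.5, 14]); the cube at (-1.5, 13) (footprint 29×22) is included at this height (area 638.00 mm²); Combining (union): the 2 present regions are separate (no shared area or edge), so areas and boundary lengths simply add and each stays a separate island — area = 707.00 mm². Overall, the cross-section has 2 separate islands. Net area = 707.00 mm².

707.00 mm²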